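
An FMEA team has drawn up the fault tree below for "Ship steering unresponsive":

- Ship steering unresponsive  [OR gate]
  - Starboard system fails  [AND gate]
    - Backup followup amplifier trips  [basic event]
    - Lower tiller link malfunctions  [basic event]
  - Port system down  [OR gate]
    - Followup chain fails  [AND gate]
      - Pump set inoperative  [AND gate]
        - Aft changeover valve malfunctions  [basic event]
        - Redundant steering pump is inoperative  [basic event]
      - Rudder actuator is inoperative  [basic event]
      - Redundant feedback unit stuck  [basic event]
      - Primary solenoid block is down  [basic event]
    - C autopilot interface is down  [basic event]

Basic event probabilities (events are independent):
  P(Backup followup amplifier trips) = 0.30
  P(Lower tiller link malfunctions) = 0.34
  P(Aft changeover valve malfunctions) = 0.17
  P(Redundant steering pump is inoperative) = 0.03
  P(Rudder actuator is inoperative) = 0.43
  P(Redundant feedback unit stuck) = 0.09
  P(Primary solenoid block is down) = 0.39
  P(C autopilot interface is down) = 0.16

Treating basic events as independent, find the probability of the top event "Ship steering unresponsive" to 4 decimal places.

P(Starboard system fails) [AND] = 0.30 × 0.34 = 0.102000
P(Pump set inoperative) [AND] = 0.17 × 0.03 = 0.005100
P(Followup chain fails) [AND] = 0.005100 × 0.43 × 0.09 × 0.39 = 0.000077
P(Port system down) [OR] = 1 − (1−0.000077) × (1−0.16) = 0.160065
P(Ship steering unresponsive) [OR] = 1 − (1−0.102000) × (1−0.160065) = 0.245738
Rounded to 4 decimal places: P(Ship steering unresponsive) ≈ 0.2457.

0.2457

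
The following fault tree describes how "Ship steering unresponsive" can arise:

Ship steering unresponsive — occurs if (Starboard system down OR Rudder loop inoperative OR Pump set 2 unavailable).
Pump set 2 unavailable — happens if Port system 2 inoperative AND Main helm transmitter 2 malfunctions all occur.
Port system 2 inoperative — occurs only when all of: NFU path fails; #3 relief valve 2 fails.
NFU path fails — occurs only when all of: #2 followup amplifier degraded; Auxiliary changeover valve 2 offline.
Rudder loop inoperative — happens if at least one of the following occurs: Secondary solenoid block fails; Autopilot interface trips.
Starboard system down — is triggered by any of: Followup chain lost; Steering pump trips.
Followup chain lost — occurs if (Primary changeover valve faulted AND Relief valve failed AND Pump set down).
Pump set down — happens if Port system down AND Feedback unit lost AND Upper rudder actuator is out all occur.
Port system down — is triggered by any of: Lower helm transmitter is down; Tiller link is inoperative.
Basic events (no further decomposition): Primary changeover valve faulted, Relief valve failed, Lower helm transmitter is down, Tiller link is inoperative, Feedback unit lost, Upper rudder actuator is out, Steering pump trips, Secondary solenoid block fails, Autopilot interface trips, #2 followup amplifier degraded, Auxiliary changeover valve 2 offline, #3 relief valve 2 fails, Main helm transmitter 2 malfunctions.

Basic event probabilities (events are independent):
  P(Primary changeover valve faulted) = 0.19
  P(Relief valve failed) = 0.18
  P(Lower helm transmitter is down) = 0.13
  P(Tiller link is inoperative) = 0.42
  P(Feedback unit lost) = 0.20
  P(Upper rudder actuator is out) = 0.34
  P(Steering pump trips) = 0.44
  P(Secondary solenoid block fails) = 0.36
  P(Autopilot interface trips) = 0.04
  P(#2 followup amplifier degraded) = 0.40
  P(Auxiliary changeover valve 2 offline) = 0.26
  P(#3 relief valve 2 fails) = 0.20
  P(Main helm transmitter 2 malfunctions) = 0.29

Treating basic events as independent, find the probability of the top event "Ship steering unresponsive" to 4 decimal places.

P(Port system down) [OR] = 1 − (1−0.13) × (1−0.42) = 0.495400
P(Pump set down) [AND] = 0.495400 × 0.20 × 0.34 = 0.033687
P(Followup chain lost) [AND] = 0.19 × 0.18 × 0.033687 = 0.001152
P(Starboard system down) [OR] = 1 − (1−0.001152) × (1−0.44) = 0.440645
P(Rudder loop inoperative) [OR] = 1 − (1−0.36) × (1−0.04) = 0.385600
P(NFU path fails) [AND] = 0.40 × 0.26 = 0.104000
P(Port system 2 inoperative) [AND] = 0.104000 × 0.20 = 0.020800
P(Pump set 2 unavailable) [AND] = 0.020800 × 0.29 = 0.006032
P(Ship steering unresponsive) [OR] = 1 − (1−0.440645) × (1−0.385600) × (1−0.006032) = 0.658405
Rounded to 4 decimal places: P(Ship steering unresponsive) ≈ 0.6584.

0.6584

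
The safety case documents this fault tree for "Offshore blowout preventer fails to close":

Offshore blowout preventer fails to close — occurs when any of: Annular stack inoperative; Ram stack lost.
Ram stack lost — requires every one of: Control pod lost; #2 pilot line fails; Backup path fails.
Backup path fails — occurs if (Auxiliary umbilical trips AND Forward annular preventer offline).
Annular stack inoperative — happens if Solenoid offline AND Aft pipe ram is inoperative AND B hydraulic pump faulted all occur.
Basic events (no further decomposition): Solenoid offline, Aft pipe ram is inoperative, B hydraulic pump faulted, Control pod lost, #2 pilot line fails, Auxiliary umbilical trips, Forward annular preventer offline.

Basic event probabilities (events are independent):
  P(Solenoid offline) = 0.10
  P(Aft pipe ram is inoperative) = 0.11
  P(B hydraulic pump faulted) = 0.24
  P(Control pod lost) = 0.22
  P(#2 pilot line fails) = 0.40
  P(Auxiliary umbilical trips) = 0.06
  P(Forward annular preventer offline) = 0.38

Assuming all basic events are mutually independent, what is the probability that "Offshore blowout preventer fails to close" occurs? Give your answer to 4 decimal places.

0.0046

P(Annular stack inoperative) [AND] = 0.10 × 0.11 × 0.24 = 0.002640
P(Backup path fails) [AND] = 0.06 × 0.38 = 0.022800
P(Ram stack lost) [AND] = 0.22 × 0.40 × 0.022800 = 0.002006
P(Offshore blowout preventer fails to close) [OR] = 1 − (1−0.002640) × (1−0.002006) = 0.004641
Rounded to 4 decimal places: P(Offshore blowout preventer fails to close) ≈ 0.0046.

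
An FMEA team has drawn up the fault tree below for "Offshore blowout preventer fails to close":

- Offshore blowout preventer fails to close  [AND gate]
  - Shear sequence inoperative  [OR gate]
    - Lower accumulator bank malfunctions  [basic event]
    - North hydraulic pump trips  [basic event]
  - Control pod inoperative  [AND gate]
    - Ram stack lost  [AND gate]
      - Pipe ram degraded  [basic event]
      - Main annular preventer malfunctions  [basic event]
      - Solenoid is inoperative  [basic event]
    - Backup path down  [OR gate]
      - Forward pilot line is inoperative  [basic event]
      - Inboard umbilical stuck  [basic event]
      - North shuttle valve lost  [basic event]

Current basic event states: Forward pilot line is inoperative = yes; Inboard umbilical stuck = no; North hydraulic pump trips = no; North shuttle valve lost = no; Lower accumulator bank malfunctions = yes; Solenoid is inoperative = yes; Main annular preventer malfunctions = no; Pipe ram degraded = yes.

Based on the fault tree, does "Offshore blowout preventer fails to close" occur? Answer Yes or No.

No

Shear sequence inoperative [OR]: Lower accumulator bank malfunctions=occurs, North hydraulic pump trips=not → at least one input occurs → occurs.
Ram stack lost [AND]: Pipe ram degraded=occurs, Main annular preventer malfunctions=not, Solenoid is inoperative=occurs → not all inputs occur → does not occur.
Backup path down [OR]: Forward pilot line is inoperative=occurs, Inboard umbilical stuck=not, North shuttle valve lost=not → at least one input occurs → occurs.
Control pod inoperative [AND]: Ram stack lost=not, Backup path down=occurs → not all inputs occur → does not occur.
Offshore blowout preventer fails to close [AND]: Shear sequence inoperative=occurs, Control pod inoperative=not → not all inputs occur → does not occur.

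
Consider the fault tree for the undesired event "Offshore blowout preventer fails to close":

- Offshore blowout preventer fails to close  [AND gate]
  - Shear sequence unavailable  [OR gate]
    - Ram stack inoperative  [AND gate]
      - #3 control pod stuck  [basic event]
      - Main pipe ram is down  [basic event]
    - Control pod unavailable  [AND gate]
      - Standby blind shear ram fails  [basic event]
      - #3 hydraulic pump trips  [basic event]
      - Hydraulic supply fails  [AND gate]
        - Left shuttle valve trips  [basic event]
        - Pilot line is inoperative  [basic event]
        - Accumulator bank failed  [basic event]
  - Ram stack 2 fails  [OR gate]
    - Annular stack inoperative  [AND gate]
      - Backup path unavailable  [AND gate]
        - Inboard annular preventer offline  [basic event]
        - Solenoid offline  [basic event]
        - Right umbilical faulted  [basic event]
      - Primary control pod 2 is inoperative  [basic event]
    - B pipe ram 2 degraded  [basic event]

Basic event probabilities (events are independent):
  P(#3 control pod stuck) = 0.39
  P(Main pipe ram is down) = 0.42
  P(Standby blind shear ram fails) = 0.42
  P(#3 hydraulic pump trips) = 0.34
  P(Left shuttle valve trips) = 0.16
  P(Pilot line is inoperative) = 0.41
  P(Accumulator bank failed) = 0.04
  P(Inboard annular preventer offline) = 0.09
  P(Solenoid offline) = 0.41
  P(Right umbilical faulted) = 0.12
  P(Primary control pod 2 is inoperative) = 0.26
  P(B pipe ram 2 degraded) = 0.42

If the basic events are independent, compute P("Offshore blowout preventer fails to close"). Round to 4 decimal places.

0.0690

P(Ram stack inoperative) [AND] = 0.39 × 0.42 = 0.163800
P(Hydraulic supply fails) [AND] = 0.16 × 0.41 × 0.04 = 0.002624
P(Control pod unavailable) [AND] = 0.42 × 0.34 × 0.002624 = 0.000375
P(Shear sequence unavailable) [OR] = 1 − (1−0.163800) × (1−0.000375) = 0.164114
P(Backup path unavailable) [AND] = 0.09 × 0.41 × 0.12 = 0.004428
P(Annular stack inoperative) [AND] = 0.004428 × 0.26 = 0.001151
P(Ram stack 2 fails) [OR] = 1 − (1−0.001151) × (1−0.42) = 0.420668
P(Offshore blowout preventer fails to close) [AND] = 0.164114 × 0.420668 = 0.069038
Rounded to 4 decimal places: P(Offshore blowout preventer fails to close) ≈ 0.0690.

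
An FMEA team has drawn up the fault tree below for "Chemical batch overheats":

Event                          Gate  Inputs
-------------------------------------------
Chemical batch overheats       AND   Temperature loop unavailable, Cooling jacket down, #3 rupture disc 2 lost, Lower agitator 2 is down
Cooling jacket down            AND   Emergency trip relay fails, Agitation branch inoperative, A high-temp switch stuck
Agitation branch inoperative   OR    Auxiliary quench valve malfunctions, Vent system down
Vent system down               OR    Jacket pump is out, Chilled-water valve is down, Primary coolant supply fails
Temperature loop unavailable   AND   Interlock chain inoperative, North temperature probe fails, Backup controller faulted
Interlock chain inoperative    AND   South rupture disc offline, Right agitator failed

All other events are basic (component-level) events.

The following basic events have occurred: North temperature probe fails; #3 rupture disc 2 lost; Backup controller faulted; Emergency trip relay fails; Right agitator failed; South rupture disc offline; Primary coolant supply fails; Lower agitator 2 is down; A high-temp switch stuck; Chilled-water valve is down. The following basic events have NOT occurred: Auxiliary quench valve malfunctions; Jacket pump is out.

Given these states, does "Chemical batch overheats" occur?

Interlock chain inoperative [AND]: South rupture disc offline=occurs, Right agitator failed=occurs → all inputs occur → occurs.
Temperature loop unavailable [AND]: Interlock chain inoperative=occurs, North temperature probe fails=occurs, Backup controller faulted=occurs → all inputs occur → occurs.
Vent system down [OR]: Jacket pump is out=not, Chilled-water valve is down=occurs, Primary coolant supply fails=occurs → at least one input occurs → occurs.
Agitation branch inoperative [OR]: Auxiliary quench valve malfunctions=not, Vent system down=occurs → at least one input occurs → occurs.
Cooling jacket down [AND]: Emergency trip relay fails=occurs, Agitation branch inoperative=occurs, A high-temp switch stuck=occurs → all inputs occur → occurs.
Chemical batch overheats [AND]: Temperature loop unavailable=occurs, Cooling jacket down=occurs, #3 rupture disc 2 lost=occurs, Lower agitator 2 is down=occurs → all inputs occur → occurs.

Yes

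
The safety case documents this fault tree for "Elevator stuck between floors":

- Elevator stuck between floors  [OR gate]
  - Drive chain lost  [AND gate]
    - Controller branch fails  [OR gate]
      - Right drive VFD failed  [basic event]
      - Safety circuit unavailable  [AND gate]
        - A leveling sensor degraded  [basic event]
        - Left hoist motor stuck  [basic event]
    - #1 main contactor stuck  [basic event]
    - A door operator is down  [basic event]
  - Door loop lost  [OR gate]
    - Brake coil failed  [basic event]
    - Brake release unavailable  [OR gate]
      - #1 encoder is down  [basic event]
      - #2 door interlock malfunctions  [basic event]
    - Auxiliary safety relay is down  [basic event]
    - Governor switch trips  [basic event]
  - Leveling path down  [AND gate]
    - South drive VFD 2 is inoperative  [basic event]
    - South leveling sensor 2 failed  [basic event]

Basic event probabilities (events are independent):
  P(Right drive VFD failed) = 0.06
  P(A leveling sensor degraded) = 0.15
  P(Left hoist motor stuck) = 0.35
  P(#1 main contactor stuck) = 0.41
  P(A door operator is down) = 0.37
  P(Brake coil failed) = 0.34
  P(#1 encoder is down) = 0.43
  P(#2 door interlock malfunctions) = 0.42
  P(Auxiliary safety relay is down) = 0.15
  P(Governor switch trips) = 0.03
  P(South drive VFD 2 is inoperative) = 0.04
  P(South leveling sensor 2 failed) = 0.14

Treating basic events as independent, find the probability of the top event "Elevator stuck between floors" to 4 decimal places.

0.8241

P(Safety circuit unavailable) [AND] = 0.15 × 0.35 = 0.052500
P(Controller branch fails) [OR] = 1 − (1−0.06) × (1−0.052500) = 0.109350
P(Drive chain lost) [AND] = 0.109350 × 0.41 × 0.37 = 0.016588
P(Brake release unavailable) [OR] = 1 − (1−0.43) × (1−0.42) = 0.669400
P(Door loop lost) [OR] = 1 − (1−0.34) × (1−0.669400) × (1−0.15) × (1−0.03) = 0.820097
P(Leveling path down) [AND] = 0.04 × 0.14 = 0.005600
P(Elevator stuck between floors) [OR] = 1 − (1−0.016588) × (1−0.820097) × (1−0.005600) = 0.824072
Rounded to 4 decimal places: P(Elevator stuck between floors) ≈ 0.8241.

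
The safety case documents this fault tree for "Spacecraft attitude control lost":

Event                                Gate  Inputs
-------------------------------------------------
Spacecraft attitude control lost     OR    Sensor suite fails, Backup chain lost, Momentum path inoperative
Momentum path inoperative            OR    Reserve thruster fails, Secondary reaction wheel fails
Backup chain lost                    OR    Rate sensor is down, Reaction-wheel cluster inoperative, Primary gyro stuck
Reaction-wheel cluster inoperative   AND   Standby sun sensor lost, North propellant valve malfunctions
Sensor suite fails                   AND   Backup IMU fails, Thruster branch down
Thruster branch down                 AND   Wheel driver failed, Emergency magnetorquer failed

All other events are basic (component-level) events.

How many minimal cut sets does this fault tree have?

Thruster branch down [AND]: one cut set from each child combined → 1 × 1 = 1 cut set(s).
Sensor suite fails [AND]: one cut set from each child combined → 1 × 1 = 1 cut set(s).
Reaction-wheel cluster inoperative [AND]: one cut set from each child combined → 1 × 1 = 1 cut set(s).
Backup chain lost [OR]: union of children's cut sets → 3 cut set(s).
Momentum path inoperative [OR]: union of children's cut sets → 2 cut set(s).
Spacecraft attitude control lost [OR]: union of children's cut sets → 6 cut set(s).
Minimal cut sets: {Backup IMU fails, Emergency magnetorquer failed, Wheel driver failed}; {Rate sensor is down}; {North propellant valve malfunctions, Standby sun sensor lost}; {Primary gyro stuck}; {Reserve thruster fails}; {Secondary reaction wheel fails}.

6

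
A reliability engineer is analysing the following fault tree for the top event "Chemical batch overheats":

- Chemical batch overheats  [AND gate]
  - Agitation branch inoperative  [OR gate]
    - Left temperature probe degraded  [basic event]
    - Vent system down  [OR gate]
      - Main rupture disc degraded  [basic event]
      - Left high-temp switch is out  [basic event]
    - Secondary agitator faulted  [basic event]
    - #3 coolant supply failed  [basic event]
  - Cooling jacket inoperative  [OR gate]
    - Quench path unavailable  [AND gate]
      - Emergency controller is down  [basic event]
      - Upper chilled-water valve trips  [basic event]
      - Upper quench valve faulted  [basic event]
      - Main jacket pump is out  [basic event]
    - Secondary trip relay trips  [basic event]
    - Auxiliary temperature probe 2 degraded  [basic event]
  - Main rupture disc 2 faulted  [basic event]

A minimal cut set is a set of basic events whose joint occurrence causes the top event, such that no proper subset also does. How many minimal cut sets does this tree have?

15

Vent system down [OR]: union of children's cut sets → 2 cut set(s).
Agitation branch inoperative [OR]: union of children's cut sets → 5 cut set(s).
Quench path unavailable [AND]: one cut set from each child combined → 1 × 1 × 1 × 1 = 1 cut set(s).
Cooling jacket inoperative [OR]: union of children's cut sets → 3 cut set(s).
Chemical batch overheats [AND]: one cut set from each child combined → 5 × 3 × 1 = 15 cut set(s).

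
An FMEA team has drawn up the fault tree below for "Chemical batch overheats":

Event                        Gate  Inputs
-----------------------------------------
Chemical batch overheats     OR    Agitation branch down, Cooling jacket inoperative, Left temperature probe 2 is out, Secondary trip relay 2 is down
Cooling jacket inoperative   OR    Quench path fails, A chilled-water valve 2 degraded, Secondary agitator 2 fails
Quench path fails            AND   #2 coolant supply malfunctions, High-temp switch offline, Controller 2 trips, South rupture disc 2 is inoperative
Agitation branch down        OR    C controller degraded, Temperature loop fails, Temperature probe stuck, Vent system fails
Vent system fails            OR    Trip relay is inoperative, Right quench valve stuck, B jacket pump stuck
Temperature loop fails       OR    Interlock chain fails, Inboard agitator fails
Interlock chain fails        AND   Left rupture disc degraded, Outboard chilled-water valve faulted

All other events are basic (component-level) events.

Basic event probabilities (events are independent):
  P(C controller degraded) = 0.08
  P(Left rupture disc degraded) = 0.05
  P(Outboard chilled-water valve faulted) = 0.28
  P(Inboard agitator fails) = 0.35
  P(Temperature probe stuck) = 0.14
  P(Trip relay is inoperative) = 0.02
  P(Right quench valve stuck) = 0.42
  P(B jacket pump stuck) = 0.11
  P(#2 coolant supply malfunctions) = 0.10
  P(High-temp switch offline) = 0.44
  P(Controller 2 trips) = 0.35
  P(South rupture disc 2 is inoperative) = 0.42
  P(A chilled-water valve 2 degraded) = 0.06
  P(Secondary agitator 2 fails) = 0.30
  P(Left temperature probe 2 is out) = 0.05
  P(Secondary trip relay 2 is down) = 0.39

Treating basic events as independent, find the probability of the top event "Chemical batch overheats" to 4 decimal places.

0.9028

P(Interlock chain fails) [AND] = 0.05 × 0.28 = 0.014000
P(Temperature loop fails) [OR] = 1 − (1−0.014000) × (1−0.35) = 0.359100
P(Vent system fails) [OR] = 1 − (1−0.02) × (1−0.42) × (1−0.11) = 0.494124
P(Agitation branch down) [OR] = 1 − (1−0.08) × (1−0.359100) × (1−0.14) × (1−0.494124) = 0.743480
P(Quench path fails) [AND] = 0.10 × 0.44 × 0.35 × 0.42 = 0.006468
P(Cooling jacket inoperative) [OR] = 1 − (1−0.006468) × (1−0.06) × (1−0.30) = 0.346256
P(Chemical batch overheats) [OR] = 1 − (1−0.743480) × (1−0.346256) × (1−0.05) × (1−0.39) = 0.902819
Rounded to 4 decimal places: P(Chemical batch overheats) ≈ 0.9028.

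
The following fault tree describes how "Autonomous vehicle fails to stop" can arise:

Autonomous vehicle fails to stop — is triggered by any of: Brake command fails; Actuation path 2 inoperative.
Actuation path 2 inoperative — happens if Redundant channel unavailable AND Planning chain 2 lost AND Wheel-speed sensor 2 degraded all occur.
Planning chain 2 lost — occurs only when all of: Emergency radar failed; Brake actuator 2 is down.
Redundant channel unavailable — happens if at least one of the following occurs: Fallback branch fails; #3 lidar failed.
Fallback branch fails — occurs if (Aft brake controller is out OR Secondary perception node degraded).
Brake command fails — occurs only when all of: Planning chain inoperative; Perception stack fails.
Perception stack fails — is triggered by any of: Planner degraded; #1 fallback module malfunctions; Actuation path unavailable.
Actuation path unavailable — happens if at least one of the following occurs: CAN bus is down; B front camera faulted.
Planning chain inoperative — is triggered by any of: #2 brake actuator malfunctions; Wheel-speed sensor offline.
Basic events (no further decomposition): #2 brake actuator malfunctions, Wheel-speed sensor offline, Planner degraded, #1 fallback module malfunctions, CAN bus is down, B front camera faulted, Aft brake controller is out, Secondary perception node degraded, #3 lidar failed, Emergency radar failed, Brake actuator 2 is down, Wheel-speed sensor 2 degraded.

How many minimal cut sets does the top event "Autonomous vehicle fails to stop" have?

11

Planning chain inoperative [OR]: union of children's cut sets → 2 cut set(s).
Actuation path unavailable [OR]: union of children's cut sets → 2 cut set(s).
Perception stack fails [OR]: union of children's cut sets → 4 cut set(s).
Brake command fails [AND]: one cut set from each child combined → 2 × 4 = 8 cut set(s).
Fallback branch fails [OR]: union of children's cut sets → 2 cut set(s).
Redundant channel unavailable [OR]: union of children's cut sets → 3 cut set(s).
Planning chain 2 lost [AND]: one cut set from each child combined → 1 × 1 = 1 cut set(s).
Actuation path 2 inoperative [AND]: one cut set from each child combined → 3 × 1 × 1 = 3 cut set(s).
Autonomous vehicle fails to stop [OR]: union of children's cut sets → 11 cut set(s).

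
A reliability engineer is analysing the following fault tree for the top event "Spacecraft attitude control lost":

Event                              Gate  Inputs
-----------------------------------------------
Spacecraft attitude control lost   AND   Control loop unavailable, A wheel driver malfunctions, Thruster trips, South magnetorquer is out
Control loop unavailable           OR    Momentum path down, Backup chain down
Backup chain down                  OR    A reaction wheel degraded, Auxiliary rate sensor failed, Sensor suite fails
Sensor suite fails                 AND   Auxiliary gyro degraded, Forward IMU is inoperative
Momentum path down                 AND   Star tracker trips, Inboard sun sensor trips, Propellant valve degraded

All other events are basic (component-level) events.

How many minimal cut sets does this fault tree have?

Momentum path down [AND]: one cut set from each child combined → 1 × 1 × 1 = 1 cut set(s).
Sensor suite fails [AND]: one cut set from each child combined → 1 × 1 = 1 cut set(s).
Backup chain down [OR]: union of children's cut sets → 3 cut set(s).
Control loop unavailable [OR]: union of children's cut sets → 4 cut set(s).
Spacecraft attitude control lost [AND]: one cut set from each child combined → 4 × 1 × 1 × 1 = 4 cut set(s).
Minimal cut sets: {A wheel driver malfunctions, Inboard sun sensor trips, Propellant valve degraded, South magnetorquer is out, Star tracker trips, Thruster trips}; {A reaction wheel degraded, A wheel driver malfunctions, South magnetorquer is out, Thruster trips}; {A wheel driver malfunctions, Auxiliary rate sensor failed, South magnetorquer is out, Thruster trips}; {A wheel driver malfunctions, Auxiliary gyro degraded, Forward IMU is inoperative, South magnetorquer is out, Thruster trips}.

4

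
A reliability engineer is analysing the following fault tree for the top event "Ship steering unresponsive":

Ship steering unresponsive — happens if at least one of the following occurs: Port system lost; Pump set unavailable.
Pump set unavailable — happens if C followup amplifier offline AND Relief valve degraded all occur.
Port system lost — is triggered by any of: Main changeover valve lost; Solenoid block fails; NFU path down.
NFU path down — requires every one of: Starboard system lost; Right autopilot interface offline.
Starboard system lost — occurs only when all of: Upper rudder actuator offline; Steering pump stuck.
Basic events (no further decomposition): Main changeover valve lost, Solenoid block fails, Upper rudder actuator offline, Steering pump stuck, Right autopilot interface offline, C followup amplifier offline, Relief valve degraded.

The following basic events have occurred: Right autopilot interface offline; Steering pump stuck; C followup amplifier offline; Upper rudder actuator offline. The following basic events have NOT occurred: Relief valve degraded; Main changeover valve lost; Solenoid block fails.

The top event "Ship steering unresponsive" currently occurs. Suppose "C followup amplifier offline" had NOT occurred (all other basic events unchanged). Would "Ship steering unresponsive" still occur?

Counterfactual: set "C followup amplifier offline" to not occurred.
Starboard system lost [AND]: Upper rudder actuator offline=occurs, Steering pump stuck=occurs → all inputs occur → occurs.
NFU path down [AND]: Starboard system lost=occurs, Right autopilot interface offline=occurs → all inputs occur → occurs.
Port system lost [OR]: Main changeover valve lost=not, Solenoid block fails=not, NFU path down=occurs → at least one input occurs → occurs.
Pump set unavailable [AND]: C followup amplifier offline=not, Relief valve degraded=not → not all inputs occur → does not occur.
Ship steering unresponsive [OR]: Port system lost=occurs, Pump set unavailable=not → at least one input occurs → occurs.

Yes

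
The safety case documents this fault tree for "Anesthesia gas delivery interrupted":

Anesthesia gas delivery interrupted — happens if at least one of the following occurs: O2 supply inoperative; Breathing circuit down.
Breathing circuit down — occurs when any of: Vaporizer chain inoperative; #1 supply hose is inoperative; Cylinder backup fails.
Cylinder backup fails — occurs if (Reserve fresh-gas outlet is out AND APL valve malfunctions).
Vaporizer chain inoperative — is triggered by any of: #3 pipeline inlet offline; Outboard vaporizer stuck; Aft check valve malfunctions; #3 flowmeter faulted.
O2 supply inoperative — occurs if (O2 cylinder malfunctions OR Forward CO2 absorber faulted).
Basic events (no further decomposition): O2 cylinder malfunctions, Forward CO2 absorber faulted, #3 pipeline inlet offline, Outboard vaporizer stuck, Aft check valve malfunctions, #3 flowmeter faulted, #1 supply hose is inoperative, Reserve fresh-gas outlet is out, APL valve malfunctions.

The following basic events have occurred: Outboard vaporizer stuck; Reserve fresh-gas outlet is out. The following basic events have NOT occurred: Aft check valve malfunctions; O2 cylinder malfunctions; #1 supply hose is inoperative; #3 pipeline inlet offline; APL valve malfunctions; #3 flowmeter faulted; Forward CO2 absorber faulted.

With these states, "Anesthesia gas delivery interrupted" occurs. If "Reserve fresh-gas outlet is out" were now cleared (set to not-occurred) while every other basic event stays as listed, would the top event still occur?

Yes

Counterfactual: set "Reserve fresh-gas outlet is out" to not occurred.
O2 supply inoperative [OR]: O2 cylinder malfunctions=not, Forward CO2 absorber faulted=not → no input occurs → does not occur.
Vaporizer chain inoperative [OR]: #3 pipeline inlet offline=not, Outboard vaporizer stuck=occurs, Aft check valve malfunctions=not, #3 flowmeter faulted=not → at least one input occurs → occurs.
Cylinder backup fails [AND]: Reserve fresh-gas outlet is out=not, APL valve malfunctions=not → not all inputs occur → does not occur.
Breathing circuit down [OR]: Vaporizer chain inoperative=occurs, #1 supply hose is inoperative=not, Cylinder backup fails=not → at least one input occurs → occurs.
Anesthesia gas delivery interrupted [OR]: O2 supply inoperative=not, Breathing circuit down=occurs → at least one input occurs → occurs.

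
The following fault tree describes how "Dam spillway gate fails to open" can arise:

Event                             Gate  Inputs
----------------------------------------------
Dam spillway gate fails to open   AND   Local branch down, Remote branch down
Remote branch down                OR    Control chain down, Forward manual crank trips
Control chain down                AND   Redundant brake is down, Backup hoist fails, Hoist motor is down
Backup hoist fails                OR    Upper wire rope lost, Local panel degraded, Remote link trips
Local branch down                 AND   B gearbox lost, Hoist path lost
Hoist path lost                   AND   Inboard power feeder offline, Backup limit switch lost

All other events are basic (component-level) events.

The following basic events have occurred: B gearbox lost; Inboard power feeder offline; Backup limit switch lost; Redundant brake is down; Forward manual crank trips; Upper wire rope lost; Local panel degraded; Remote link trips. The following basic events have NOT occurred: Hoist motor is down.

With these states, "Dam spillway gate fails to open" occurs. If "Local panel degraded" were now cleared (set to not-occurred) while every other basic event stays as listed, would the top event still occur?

Yes

Counterfactual: set "Local panel degraded" to not occurred.
Hoist path lost [AND]: Inboard power feeder offline=occurs, Backup limit switch lost=occurs → all inputs occur → occurs.
Local branch down [AND]: B gearbox lost=occurs, Hoist path lost=occurs → all inputs occur → occurs.
Backup hoist fails [OR]: Upper wire rope lost=occurs, Local panel degraded=not, Remote link trips=occurs → at least one input occurs → occurs.
Control chain down [AND]: Redundant brake is down=occurs, Backup hoist fails=occurs, Hoist motor is down=not → not all inputs occur → does not occur.
Remote branch down [OR]: Control chain down=not, Forward manual crank trips=occurs → at least one input occurs → occurs.
Dam spillway gate fails to open [AND]: Local branch down=occurs, Remote branch down=occurs → all inputs occur → occurs.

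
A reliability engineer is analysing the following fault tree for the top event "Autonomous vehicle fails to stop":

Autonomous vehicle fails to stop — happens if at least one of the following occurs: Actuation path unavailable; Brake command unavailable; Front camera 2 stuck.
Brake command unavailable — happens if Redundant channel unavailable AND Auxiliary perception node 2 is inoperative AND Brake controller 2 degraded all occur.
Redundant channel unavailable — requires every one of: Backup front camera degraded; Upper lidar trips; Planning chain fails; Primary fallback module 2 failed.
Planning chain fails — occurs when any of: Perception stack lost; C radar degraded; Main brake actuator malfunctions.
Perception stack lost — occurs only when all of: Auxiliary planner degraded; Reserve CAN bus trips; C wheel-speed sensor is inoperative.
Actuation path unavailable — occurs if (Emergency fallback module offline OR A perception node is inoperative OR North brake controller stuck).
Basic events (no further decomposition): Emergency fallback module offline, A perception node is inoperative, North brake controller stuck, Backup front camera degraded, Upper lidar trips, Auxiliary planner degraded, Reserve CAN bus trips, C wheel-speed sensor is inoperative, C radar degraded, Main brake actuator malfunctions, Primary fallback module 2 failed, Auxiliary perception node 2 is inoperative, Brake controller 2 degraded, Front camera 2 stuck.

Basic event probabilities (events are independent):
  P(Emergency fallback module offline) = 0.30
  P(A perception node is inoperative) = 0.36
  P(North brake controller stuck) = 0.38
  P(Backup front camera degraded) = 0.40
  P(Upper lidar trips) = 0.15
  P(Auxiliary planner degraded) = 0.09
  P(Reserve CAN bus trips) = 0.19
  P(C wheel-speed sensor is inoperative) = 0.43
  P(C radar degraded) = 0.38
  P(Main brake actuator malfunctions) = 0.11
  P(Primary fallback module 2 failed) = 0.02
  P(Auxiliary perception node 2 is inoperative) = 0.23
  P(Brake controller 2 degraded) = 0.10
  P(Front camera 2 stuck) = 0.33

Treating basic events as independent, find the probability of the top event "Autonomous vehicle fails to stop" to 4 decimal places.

0.8139

P(Actuation path unavailable) [OR] = 1 − (1−0.30) × (1−0.36) × (1−0.38) = 0.722240
P(Perception stack lost) [AND] = 0.09 × 0.19 × 0.43 = 0.007353
P(Planning chain fails) [OR] = 1 − (1−0.007353) × (1−0.38) × (1−0.11) = 0.452257
P(Redundant channel unavailable) [AND] = 0.40 × 0.15 × 0.452257 × 0.02 = 0.000543
P(Brake command unavailable) [AND] = 0.000543 × 0.23 × 0.10 = 0.000012
P(Autonomous vehicle fails to stop) [OR] = 1 − (1−0.722240) × (1−0.000012) × (1−0.33) = 0.813903
Rounded to 4 decimal places: P(Autonomous vehicle fails to stop) ≈ 0.8139.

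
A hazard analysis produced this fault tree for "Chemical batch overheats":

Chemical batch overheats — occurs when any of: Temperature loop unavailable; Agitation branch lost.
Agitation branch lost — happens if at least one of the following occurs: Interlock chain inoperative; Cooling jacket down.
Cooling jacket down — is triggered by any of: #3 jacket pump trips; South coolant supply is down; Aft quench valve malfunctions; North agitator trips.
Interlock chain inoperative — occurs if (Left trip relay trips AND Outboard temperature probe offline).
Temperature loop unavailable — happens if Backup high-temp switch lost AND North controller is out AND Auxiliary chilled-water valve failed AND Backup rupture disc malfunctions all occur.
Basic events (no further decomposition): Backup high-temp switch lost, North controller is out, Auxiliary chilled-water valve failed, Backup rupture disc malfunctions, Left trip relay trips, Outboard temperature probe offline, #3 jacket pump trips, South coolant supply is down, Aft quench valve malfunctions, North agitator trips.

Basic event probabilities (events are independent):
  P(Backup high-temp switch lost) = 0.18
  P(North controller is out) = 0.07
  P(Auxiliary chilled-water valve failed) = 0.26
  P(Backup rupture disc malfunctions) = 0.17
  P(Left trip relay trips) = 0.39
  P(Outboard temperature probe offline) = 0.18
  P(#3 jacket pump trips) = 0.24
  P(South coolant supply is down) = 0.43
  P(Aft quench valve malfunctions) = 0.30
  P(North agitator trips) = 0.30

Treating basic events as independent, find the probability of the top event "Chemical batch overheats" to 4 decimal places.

0.8027

P(Temperature loop unavailable) [AND] = 0.18 × 0.07 × 0.26 × 0.17 = 0.000557
P(Interlock chain inoperative) [AND] = 0.39 × 0.18 = 0.070200
P(Cooling jacket down) [OR] = 1 − (1−0.24) × (1−0.43) × (1−0.30) × (1−0.30) = 0.787732
P(Agitation branch lost) [OR] = 1 − (1−0.070200) × (1−0.787732) = 0.802633
P(Chemical batch overheats) [OR] = 1 − (1−0.000557) × (1−0.802633) = 0.802743
Rounded to 4 decimal places: P(Chemical batch overheats) ≈ 0.8027.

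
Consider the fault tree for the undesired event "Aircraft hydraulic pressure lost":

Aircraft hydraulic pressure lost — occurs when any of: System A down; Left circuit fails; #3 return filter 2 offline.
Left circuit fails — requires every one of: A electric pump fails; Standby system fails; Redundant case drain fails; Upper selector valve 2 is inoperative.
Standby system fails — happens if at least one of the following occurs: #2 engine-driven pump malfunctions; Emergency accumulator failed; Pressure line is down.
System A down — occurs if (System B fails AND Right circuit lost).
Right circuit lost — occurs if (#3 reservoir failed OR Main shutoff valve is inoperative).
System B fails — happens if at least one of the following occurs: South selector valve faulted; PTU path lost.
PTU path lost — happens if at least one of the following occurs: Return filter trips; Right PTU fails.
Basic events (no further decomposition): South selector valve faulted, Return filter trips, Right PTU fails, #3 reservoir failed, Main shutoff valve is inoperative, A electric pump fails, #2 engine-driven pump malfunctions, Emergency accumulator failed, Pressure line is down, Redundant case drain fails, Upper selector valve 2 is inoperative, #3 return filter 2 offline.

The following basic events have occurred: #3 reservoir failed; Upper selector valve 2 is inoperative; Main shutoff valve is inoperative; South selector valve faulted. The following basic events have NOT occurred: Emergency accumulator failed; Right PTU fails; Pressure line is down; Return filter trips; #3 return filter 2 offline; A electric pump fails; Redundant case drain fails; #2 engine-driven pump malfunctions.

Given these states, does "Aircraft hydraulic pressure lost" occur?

Yes

PTU path lost [OR]: Return filter trips=not, Right PTU fails=not → no input occurs → does not occur.
System B fails [OR]: South selector valve faulted=occurs, PTU path lost=not → at least one input occurs → occurs.
Right circuit lost [OR]: #3 reservoir failed=occurs, Main shutoff valve is inoperative=occurs → at least one input occurs → occurs.
System A down [AND]: System B fails=occurs, Right circuit lost=occurs → all inputs occur → occurs.
Standby system fails [OR]: #2 engine-driven pump malfunctions=not, Emergency accumulator failed=not, Pressure line is down=not → no input occurs → does not occur.
Left circuit fails [AND]: A electric pump fails=not, Standby system fails=not, Redundant case drain fails=not, Upper selector valve 2 is inoperative=occurs → not all inputs occur → does not occur.
Aircraft hydraulic pressure lost [OR]: System A down=occurs, Left circuit fails=not, #3 return filter 2 offline=not → at least one input occurs → occurs.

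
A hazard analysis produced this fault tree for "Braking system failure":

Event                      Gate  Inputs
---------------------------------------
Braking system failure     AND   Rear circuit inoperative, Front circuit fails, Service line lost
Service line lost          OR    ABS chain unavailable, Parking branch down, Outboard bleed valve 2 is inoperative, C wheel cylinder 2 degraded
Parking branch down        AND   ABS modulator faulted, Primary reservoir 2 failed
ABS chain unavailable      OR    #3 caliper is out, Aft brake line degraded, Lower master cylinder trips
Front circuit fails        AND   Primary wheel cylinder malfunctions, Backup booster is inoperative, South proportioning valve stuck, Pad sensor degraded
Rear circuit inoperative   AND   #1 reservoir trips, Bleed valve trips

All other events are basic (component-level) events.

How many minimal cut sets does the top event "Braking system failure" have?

6

Rear circuit inoperative [AND]: one cut set from each child combined → 1 × 1 = 1 cut set(s).
Front circuit fails [AND]: one cut set from each child combined → 1 × 1 × 1 × 1 = 1 cut set(s).
ABS chain unavailable [OR]: union of children's cut sets → 3 cut set(s).
Parking branch down [AND]: one cut set from each child combined → 1 × 1 = 1 cut set(s).
Service line lost [OR]: union of children's cut sets → 6 cut set(s).
Braking system failure [AND]: one cut set from each child combined → 1 × 1 × 6 = 6 cut set(s).
Minimal cut sets: {#1 reservoir trips, #3 caliper is out, Backup booster is inoperative, Bleed valve trips, Pad sensor degraded, Primary wheel cylinder malfunctions, South proportioning valve stuck}; {#1 reservoir trips, Aft brake line degraded, Backup booster is inoperative, Bleed valve trips, Pad sensor degraded, Primary wheel cylinder malfunctions, South proportioning valve stuck}; {#1 reservoir trips, Backup booster is inoperative, Bleed valve trips, Lower master cylinder trips, Pad sensor degraded, Primary wheel cylinder malfunctions, South proportioning valve stuck}; {#1 reservoir trips, ABS modulator faulted, Backup booster is inoperative, Bleed valve trips, Pad sensor degraded, Primary reservoir 2 failed, Primary wheel cylinder malfunctions, South proportioning valve stuck}; {#1 reservoir trips, Backup booster is inoperative, Bleed valve trips, Outboard bleed valve 2 is inoperative, Pad sensor degraded, Primary wheel cylinder malfunctions, South proportioning valve stuck}; {#1 reservoir trips, Backup booster is inoperative, Bleed valve trips, C wheel cylinder 2 degraded, Pad sensor degraded, Primary wheel cylinder malfunctions, South proportioning valve stuck}.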